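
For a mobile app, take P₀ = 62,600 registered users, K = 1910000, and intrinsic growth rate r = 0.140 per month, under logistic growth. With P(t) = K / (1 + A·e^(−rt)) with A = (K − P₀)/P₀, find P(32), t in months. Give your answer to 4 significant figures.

A = (1910000 − 62600)/62600 = 29.51118
P(32) = 1910000 / (1 + 29.51118·e^(−0.14·32)) = 1910000 / (1 + 29.51118·0.011333)
= 1910000 / 1.33446 ≈ 1431287.96

≈ 1,431,000 registered users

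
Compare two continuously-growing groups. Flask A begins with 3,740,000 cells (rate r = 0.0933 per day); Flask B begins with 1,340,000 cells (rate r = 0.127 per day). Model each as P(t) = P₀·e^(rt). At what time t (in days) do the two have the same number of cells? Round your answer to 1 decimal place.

3740000·e^(0.0933t) = 1340000·e^(0.127t)
3740000/1340000 = e^((0.127 − 0.0933)t) → ln(2.79104) = 0.0337·t
t = 1.02642 / 0.0337

t ≈ 30.5 days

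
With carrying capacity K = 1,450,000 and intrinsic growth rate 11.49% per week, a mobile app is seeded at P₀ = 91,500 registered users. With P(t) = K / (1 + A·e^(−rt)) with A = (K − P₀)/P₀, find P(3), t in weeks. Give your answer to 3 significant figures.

≈ 126,000 registered users

A = (1450000 − 91500)/91500 = 14.84699
P(3) = 1450000 / (1 + 14.84699·e^(−0.1149·3)) = 1450000 / (1 + 14.84699·0.708433)
= 1450000 / 11.5181 ≈ 125888.83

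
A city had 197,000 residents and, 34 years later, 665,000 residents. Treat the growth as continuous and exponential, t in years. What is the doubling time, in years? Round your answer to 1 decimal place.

doubling time ≈ 19.4 years

r = ln(665000/197000) / 34 = ln(3.37563) / 34 ≈ 0.035782 per year
doubling time = ln 2 / |r| = 0.69315 / 0.035782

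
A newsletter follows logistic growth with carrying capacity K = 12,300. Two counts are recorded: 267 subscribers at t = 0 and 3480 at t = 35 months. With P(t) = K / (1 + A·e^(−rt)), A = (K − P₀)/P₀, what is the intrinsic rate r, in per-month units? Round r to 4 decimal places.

r ≈ 0.0822 per month

A = (12300 − 267)/267 = 45.06742
3480 = 12300/(1 + 45.06742·e^(−r·35)) → e^(−35r) = (3.53448 − 1)/45.06742 = 0.056238
r = −ln(0.056238)/35 = 2.87817/35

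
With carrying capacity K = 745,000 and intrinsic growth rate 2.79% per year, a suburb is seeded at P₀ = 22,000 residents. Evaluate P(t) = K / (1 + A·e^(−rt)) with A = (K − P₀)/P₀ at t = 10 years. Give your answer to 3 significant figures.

≈ 28,800 residents

A = (745000 − 22000)/22000 = 32.86364
P(10) = 745000 / (1 + 32.86364·e^(−0.0279·10)) = 745000 / (1 + 32.86364·0.75654)
= 745000 / 25.86265 ≈ 28806.02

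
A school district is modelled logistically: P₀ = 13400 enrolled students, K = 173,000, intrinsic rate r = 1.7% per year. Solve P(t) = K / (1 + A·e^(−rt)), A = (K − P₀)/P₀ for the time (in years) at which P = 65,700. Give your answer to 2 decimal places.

t ≈ 116.88 years

A = (173000 − 13400)/13400 = 11.91045
65700 = 173000/(1 + 11.91045·e^(−0.017t)) → 1 + 11.91045·e^(−0.017t) = 2.63318
e^(−0.017t) = 0.137122 → t = ln(7.29279)/0.017 = 1.98689/0.017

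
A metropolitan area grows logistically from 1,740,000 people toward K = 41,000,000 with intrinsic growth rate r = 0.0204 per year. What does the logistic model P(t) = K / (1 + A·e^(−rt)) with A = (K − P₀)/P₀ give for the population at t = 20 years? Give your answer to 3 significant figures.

A = (41000000 − 1740000)/1740000 = 22.56322
P(20) = 41000000 / (1 + 22.56322·e^(−0.0204·20)) = 41000000 / (1 + 22.56322·0.664979)
= 41000000 / 16.00406 ≈ 2561849.34

≈ 2,560,000 people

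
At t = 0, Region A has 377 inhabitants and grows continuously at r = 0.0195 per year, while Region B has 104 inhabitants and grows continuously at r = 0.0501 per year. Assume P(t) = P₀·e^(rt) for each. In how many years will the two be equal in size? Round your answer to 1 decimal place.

377·e^(0.0195t) = 104·e^(0.0501t)
377/104 = e^((0.0501 − 0.0195)t) → ln(3.625) = 0.0306·t
t = 1.28785 / 0.0306

t ≈ 42.1 years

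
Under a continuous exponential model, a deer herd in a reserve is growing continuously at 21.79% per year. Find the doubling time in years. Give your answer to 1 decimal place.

doubling time ≈ 3.2 years

doubling time = ln(2) / |r| = 0.69315 / 0.2179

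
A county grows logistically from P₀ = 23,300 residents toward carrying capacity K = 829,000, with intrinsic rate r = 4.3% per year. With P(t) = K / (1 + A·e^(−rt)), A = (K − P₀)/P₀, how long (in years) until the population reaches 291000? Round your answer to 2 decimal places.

A = (829000 − 23300)/23300 = 34.5794
291000 = 829000/(1 + 34.5794·e^(−0.043t)) → 1 + 34.5794·e^(−0.043t) = 2.8488
e^(−0.043t) = 0.053465 → t = ln(18.70373)/0.043 = 2.92872/0.043

t ≈ 68.11 years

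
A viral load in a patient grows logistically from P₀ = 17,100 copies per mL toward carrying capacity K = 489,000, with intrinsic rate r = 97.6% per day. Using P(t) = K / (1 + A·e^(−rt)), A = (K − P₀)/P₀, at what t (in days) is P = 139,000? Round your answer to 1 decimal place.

A = (489000 − 17100)/17100 = 27.59649
139000 = 489000/(1 + 27.59649·e^(−0.976t)) → 1 + 27.59649·e^(−0.976t) = 3.51799
e^(−0.976t) = 0.091243 → t = ln(10.95975)/0.976 = 2.39423/0.976

t ≈ 2.5 days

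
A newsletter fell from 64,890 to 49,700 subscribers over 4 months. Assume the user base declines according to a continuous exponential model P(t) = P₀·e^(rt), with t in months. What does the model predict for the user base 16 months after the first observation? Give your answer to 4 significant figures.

≈ 22,330 subscribers

r = ln(49700/64890) / 4 ≈ -0.066672 per month
P(16) = 64890 · e^(-0.066672·16) = 64890 · 0.34412 ≈ 22330.18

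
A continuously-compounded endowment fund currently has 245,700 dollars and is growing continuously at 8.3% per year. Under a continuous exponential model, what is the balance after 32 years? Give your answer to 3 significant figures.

≈ 3,500,000 dollars

P(32) = 245700 · e^(0.083·32) = 245700 · e^(2.656)
= 245700 · 14.23922 ≈ 3498575.9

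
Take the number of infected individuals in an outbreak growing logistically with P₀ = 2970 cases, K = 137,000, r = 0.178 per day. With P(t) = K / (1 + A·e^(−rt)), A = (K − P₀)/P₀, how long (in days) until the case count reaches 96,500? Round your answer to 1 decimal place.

A = (137000 − 2970)/2970 = 45.12795
96500 = 137000/(1 + 45.12795·e^(−0.178t)) → 1 + 45.12795·e^(−0.178t) = 1.41969
e^(−0.178t) = 0.0093 → t = ln(107.52708)/0.178 = 4.67774/0.178

t ≈ 26.3 days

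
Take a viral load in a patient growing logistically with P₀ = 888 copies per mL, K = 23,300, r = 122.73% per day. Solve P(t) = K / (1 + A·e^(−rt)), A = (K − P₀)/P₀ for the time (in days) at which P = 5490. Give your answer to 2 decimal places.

t ≈ 1.67 days

A = (23300 − 888)/888 = 25.23874
5490 = 23300/(1 + 25.23874·e^(−1.2273t)) → 1 + 25.23874·e^(−1.2273t) = 4.24408
e^(−1.2273t) = 0.128536 → t = ln(7.77994)/1.2273 = 2.05155/1.2273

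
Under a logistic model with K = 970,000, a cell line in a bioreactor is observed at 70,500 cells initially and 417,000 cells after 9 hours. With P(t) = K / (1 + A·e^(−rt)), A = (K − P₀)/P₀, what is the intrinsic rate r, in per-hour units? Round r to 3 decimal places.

A = (970000 − 70500)/70500 = 12.75887
417000 = 970000/(1 + 12.75887·e^(−r·9)) → e^(−9r) = (2.32614 − 1)/12.75887 = 0.103939
r = −ln(0.103939)/9 = 2.26395/9

r ≈ 0.252 per hour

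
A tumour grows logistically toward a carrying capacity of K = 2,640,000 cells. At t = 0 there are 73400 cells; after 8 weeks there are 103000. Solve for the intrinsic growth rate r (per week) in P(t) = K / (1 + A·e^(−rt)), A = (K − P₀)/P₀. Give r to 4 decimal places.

A = (2640000 − 73400)/73400 = 34.9673
103000 = 2640000/(1 + 34.9673·e^(−r·8)) → e^(−8r) = (25.63107 − 1)/34.9673 = 0.704403
r = −ln(0.704403)/8 = 0.3504/8

r ≈ 0.0438 per week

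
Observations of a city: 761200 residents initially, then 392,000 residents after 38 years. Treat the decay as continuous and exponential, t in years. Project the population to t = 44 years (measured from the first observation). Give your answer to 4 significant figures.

r = ln(392000/761200) / 38 ≈ -0.017464 per year
P(44) = 761200 · e^(-0.017464·44) = 761200 · 0.46375 ≈ 353003.33

≈ 353,000 residents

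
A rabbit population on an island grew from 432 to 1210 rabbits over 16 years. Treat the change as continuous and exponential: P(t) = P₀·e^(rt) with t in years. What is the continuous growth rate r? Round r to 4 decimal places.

r ≈ 0.0644 per year

1210 = 432 · e^(r·16)
e^(16r) = 1210/432 = 2.80093
r = ln(2.80093) / 16 = 1.02995 / 16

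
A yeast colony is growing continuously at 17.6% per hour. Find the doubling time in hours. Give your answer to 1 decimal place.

doubling time = ln(2) / |r| = 0.69315 / 0.176

doubling time ≈ 3.9 hours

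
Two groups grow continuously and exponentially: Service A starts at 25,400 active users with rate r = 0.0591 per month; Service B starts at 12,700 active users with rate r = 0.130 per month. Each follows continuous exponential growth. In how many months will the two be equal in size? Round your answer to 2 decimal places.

t ≈ 9.78 months

25400·e^(0.0591t) = 12700·e^(0.13t)
25400/12700 = e^((0.13 − 0.0591)t) → ln(2) = 0.0709·t
t = 0.69315 / 0.0709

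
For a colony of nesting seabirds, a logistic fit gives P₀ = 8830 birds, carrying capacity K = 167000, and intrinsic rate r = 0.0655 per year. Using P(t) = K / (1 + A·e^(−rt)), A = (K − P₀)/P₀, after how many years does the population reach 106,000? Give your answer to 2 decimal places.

t ≈ 52.49 years

A = (167000 − 8830)/8830 = 17.9128
106000 = 167000/(1 + 17.9128·e^(−0.0655t)) → 1 + 17.9128·e^(−0.0655t) = 1.57547
e^(−0.0655t) = 0.032126 → t = ln(31.12716)/0.0655 = 3.43808/0.0655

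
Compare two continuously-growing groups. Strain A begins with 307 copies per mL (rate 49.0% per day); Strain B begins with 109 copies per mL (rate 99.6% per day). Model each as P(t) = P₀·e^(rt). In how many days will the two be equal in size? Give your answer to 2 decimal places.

t ≈ 2.05 days

307·e^(0.49t) = 109·e^(0.996t)
307/109 = e^((0.996 − 0.49)t) → ln(2.81651) = 0.506·t
t = 1.0355 / 0.506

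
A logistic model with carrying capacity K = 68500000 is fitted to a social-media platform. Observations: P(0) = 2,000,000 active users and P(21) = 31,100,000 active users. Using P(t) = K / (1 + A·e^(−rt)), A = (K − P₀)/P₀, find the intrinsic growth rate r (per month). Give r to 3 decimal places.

r ≈ 0.158 per month

A = (68500000 − 2000000)/2000000 = 33.25
31100000 = 68500000/(1 + 33.25·e^(−r·21)) → e^(−21r) = (2.20257 − 1)/33.25 = 0.036168
r = −ln(0.036168)/21 = 3.31959/21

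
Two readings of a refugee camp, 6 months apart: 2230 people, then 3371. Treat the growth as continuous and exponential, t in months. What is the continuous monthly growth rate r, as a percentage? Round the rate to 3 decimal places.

3371 = 2230 · e^(r·6)
e^(6r) = 3371/2230 = 1.51166
r = ln(1.51166) / 6 = 0.41321 / 6

r ≈ 6.887% per month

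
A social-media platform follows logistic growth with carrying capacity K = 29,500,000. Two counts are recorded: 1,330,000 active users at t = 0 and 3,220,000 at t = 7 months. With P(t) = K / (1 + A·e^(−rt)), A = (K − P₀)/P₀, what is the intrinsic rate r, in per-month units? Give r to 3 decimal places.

r ≈ 0.136 per month

A = (29500000 − 1330000)/1330000 = 21.18045
3220000 = 29500000/(1 + 21.18045·e^(−r·7)) → e^(−7r) = (9.16149 − 1)/21.18045 = 0.385331
r = −ln(0.385331)/7 = 0.95365/7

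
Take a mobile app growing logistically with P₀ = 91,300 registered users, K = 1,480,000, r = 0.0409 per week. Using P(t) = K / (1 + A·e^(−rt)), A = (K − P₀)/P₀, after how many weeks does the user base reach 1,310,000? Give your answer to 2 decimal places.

A = (1480000 − 91300)/91300 = 15.2103
1310000 = 1480000/(1 + 15.2103·e^(−0.0409t)) → 1 + 15.2103·e^(−0.0409t) = 1.12977
e^(−0.0409t) = 0.008532 → t = ln(117.20875)/0.0409 = 4.76396/0.0409

t ≈ 116.48 weeks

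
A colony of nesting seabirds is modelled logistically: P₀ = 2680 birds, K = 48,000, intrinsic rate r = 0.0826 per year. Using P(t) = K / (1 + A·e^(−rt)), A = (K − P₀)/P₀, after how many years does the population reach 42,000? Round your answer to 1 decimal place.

t ≈ 57.8 years

A = (48000 − 2680)/2680 = 16.91045
42000 = 48000/(1 + 16.91045·e^(−0.0826t)) → 1 + 16.91045·e^(−0.0826t) = 1.14286
e^(−0.0826t) = 0.008448 → t = ln(118.37313)/0.0826 = 4.77384/0.0826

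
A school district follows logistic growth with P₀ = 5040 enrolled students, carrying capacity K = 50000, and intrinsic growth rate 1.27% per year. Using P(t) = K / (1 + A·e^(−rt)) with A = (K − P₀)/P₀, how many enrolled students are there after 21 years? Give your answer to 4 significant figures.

A = (50000 − 5040)/5040 = 8.92063
P(21) = 50000 / (1 + 8.92063·e^(−0.0127·21)) = 50000 / (1 + 8.92063·0.765903)
= 50000 / 7.83234 ≈ 6383.79

≈ 6,384 enrolled students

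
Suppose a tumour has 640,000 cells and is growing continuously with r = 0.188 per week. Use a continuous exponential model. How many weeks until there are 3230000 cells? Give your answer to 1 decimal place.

3230000 = 640000 · e^(0.188·t)
t = ln(3230000/640000) / 0.188 = ln(5.04688) / 0.188 = 1.61877 / 0.188

t ≈ 8.6 weeks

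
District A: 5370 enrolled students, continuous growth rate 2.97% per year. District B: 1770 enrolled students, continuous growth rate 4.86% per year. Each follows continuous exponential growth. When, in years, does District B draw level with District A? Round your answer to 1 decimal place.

5370·e^(0.0297t) = 1770·e^(0.0486t)
5370/1770 = e^((0.0486 − 0.0297)t) → ln(3.0339) = 0.0189·t
t = 1.10985 / 0.0189

t ≈ 58.7 years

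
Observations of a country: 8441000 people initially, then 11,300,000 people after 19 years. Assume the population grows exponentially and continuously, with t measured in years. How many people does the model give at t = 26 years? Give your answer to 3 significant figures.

r = ln(11300000/8441000) / 19 ≈ 0.015353 per year
P(26) = 8441000 · e^(0.015353·26) = 8441000 · 1.49059 ≈ 12582058.39

≈ 12,600,000 people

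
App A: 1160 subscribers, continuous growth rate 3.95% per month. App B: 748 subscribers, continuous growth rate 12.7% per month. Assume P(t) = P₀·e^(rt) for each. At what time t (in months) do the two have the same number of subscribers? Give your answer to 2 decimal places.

1160·e^(0.0395t) = 748·e^(0.127t)
1160/748 = e^((0.127 − 0.0395)t) → ln(1.5508) = 0.0875·t
t = 0.43877 / 0.0875

t ≈ 5.01 months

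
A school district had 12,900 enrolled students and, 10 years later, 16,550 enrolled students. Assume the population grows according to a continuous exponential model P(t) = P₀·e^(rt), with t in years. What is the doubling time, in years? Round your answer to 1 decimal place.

r = ln(16550/12900) / 10 = ln(1.28295) / 10 ≈ 0.024916 per year
doubling time = ln 2 / |r| = 0.69315 / 0.024916

doubling time ≈ 27.8 years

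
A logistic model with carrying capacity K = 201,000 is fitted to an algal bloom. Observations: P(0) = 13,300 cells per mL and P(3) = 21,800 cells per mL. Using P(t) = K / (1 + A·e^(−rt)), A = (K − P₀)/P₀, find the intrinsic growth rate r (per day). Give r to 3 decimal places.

r ≈ 0.180 per day

A = (201000 − 13300)/13300 = 14.11278
21800 = 201000/(1 + 14.11278·e^(−r·3)) → e^(−3r) = (9.22018 − 1)/14.11278 = 0.582464
r = −ln(0.582464)/3 = 0.54049/3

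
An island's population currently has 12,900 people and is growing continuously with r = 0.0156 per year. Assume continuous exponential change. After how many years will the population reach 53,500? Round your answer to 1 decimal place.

t ≈ 91.2 years

53500 = 12900 · e^(0.0156·t)
t = ln(53500/12900) / 0.0156 = ln(4.14729) / 0.0156 = 1.42245 / 0.0156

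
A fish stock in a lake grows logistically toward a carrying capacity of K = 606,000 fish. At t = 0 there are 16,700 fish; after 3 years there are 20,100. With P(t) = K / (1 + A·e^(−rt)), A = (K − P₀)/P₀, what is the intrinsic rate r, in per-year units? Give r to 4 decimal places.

A = (606000 − 16700)/16700 = 35.28743
20100 = 606000/(1 + 35.28743·e^(−r·3)) → e^(−3r) = (30.14925 − 1)/35.28743 = 0.826052
r = −ln(0.826052)/3 = 0.1911/3

r ≈ 0.0637 per year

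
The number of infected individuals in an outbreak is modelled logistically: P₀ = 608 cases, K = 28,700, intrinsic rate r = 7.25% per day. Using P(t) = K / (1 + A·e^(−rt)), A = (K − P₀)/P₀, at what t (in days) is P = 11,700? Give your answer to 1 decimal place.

t ≈ 47.7 days

A = (28700 − 608)/608 = 46.20395
11700 = 28700/(1 + 46.20395·e^(−0.0725t)) → 1 + 46.20395·e^(−0.0725t) = 2.45299
e^(−0.0725t) = 0.031447 → t = ln(31.79919)/0.0725 = 3.45944/0.0725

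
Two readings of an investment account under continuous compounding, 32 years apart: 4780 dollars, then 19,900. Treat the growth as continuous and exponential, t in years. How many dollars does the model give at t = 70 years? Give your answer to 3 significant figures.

≈ 108,000 dollars

r = ln(19900/4780) / 32 ≈ 0.044571 per year
P(70) = 4780 · e^(0.044571·70) = 4780 · 22.64606 ≈ 108248.15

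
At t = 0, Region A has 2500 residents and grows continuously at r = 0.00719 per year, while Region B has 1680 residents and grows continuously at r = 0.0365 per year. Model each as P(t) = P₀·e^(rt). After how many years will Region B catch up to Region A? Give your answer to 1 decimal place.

t ≈ 13.6 years

2500·e^(0.00719t) = 1680·e^(0.0365t)
2500/1680 = e^((0.0365 − 0.00719)t) → ln(1.4881) = 0.02931·t
t = 0.3975 / 0.02931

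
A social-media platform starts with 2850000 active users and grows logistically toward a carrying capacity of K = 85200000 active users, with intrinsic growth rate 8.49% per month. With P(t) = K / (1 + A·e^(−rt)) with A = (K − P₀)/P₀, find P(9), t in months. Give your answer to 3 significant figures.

A = (85200000 − 2850000)/2850000 = 28.89474
P(9) = 85200000 / (1 + 28.89474·e^(−0.0849·9)) = 85200000 / (1 + 28.89474·0.465753)
= 85200000 / 14.45781 ≈ 5893009.48

≈ 5,890,000 active users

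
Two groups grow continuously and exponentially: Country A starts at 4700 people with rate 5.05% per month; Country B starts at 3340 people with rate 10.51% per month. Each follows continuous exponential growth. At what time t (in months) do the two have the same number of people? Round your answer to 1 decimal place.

t ≈ 6.3 months

4700·e^(0.0505t) = 3340·e^(0.1051t)
4700/3340 = e^((0.1051 − 0.0505)t) → ln(1.40719) = 0.0546·t
t = 0.34159 / 0.0546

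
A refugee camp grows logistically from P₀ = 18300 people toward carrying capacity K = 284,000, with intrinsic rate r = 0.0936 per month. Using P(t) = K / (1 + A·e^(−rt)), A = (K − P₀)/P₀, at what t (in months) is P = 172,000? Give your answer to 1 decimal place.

A = (284000 − 18300)/18300 = 14.51913
172000 = 284000/(1 + 14.51913·e^(−0.0936t)) → 1 + 14.51913·e^(−0.0936t) = 1.65116
e^(−0.0936t) = 0.044849 → t = ln(22.29723)/0.0936 = 3.10446/0.0936

t ≈ 33.2 months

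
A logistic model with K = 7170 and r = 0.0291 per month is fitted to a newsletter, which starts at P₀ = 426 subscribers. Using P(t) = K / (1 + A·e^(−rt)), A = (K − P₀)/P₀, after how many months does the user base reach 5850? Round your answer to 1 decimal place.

t ≈ 146.1 months

A = (7170 − 426)/426 = 15.83099
5850 = 7170/(1 + 15.83099·e^(−0.0291t)) → 1 + 15.83099·e^(−0.0291t) = 1.22564
e^(−0.0291t) = 0.014253 → t = ln(70.16005)/0.0291 = 4.25078/0.0291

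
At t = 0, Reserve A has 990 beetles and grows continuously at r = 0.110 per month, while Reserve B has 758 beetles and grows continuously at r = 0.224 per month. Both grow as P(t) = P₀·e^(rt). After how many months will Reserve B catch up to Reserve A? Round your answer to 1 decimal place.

990·e^(0.11t) = 758·e^(0.224t)
990/758 = e^((0.224 − 0.11)t) → ln(1.30607) = 0.114·t
t = 0.26702 / 0.114

t ≈ 2.3 months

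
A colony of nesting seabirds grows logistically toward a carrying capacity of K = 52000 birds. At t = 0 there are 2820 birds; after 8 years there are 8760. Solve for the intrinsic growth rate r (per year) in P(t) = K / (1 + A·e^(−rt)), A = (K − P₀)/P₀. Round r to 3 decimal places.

r ≈ 0.158 per year

A = (52000 − 2820)/2820 = 17.43972
8760 = 52000/(1 + 17.43972·e^(−r·8)) → e^(−8r) = (5.93607 − 1)/17.43972 = 0.283036
r = −ln(0.283036)/8 = 1.26218/8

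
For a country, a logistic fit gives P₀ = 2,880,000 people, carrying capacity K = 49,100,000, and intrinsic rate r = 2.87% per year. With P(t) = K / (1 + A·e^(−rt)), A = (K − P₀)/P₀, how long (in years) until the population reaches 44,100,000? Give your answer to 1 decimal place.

A = (49100000 − 2880000)/2880000 = 16.04861
44100000 = 49100000/(1 + 16.04861·e^(−0.0287t)) → 1 + 16.04861·e^(−0.0287t) = 1.11338
e^(−0.0287t) = 0.007065 → t = ln(141.54875)/0.0287 = 4.95264/0.0287

t ≈ 172.6 years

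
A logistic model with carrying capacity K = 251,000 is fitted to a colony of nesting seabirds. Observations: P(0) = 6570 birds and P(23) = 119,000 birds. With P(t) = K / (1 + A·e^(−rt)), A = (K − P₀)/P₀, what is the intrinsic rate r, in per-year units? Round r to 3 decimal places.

A = (251000 − 6570)/6570 = 37.20396
119000 = 251000/(1 + 37.20396·e^(−r·23)) → e^(−23r) = (2.10924 − 1)/37.20396 = 0.029815
r = −ln(0.029815)/23 = 3.51274/23

r ≈ 0.153 per year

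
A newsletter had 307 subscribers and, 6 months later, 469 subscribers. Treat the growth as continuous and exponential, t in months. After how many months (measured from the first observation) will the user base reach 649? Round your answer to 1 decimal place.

t ≈ 10.6 months

r = ln(469/307) / 6 ≈ 0.070626 per month
t = ln(649/307) / r = 0.74858 / 0.070626 ≈ 10.599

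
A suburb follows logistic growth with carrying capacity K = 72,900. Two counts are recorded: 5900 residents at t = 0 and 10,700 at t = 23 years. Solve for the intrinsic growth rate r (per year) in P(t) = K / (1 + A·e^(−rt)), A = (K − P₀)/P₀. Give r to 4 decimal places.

A = (72900 − 5900)/5900 = 11.35593
10700 = 72900/(1 + 11.35593·e^(−r·23)) → e^(−23r) = (6.81308 − 1)/11.35593 = 0.511898
r = −ln(0.511898)/23 = 0.66963/23

r ≈ 0.0291 per year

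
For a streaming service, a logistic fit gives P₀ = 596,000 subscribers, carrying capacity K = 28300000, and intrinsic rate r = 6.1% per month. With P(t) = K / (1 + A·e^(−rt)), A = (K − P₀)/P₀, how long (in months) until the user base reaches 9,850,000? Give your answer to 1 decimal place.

A = (28300000 − 596000)/596000 = 46.48322
9850000 = 28300000/(1 + 46.48322·e^(−0.061t)) → 1 + 46.48322·e^(−0.061t) = 2.8731
e^(−0.061t) = 0.040296 → t = ln(24.81625)/0.061 = 3.2115/0.061

t ≈ 52.6 months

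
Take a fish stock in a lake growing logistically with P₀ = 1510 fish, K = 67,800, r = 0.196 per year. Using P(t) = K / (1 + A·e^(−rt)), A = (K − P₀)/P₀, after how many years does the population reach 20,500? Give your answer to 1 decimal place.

A = (67800 − 1510)/1510 = 43.90066
20500 = 67800/(1 + 43.90066·e^(−0.196t)) → 1 + 43.90066·e^(−0.196t) = 3.30732
e^(−0.196t) = 0.052558 → t = ln(19.02671)/0.196 = 2.94584/0.196

t ≈ 15.0 years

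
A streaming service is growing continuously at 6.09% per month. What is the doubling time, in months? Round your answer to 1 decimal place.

doubling time ≈ 11.4 months

doubling time = ln(2) / |r| = 0.69315 / 0.0609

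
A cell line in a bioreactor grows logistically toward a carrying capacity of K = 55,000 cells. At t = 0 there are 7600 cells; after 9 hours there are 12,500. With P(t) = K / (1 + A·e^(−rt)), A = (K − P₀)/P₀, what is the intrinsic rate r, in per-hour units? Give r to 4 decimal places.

r ≈ 0.0674 per hour

A = (55000 − 7600)/7600 = 6.23684
12500 = 55000/(1 + 6.23684·e^(−r·9)) → e^(−9r) = (4.4 − 1)/6.23684 = 0.545148
r = −ln(0.545148)/9 = 0.6067/9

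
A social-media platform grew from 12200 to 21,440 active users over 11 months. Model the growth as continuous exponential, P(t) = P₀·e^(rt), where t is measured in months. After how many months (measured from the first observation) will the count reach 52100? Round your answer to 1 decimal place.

t ≈ 28.3 months

r = ln(21440/12200) / 11 ≈ 0.051257 per month
t = ln(52100/12200) / r = 1.45173 / 0.051257 ≈ 28.323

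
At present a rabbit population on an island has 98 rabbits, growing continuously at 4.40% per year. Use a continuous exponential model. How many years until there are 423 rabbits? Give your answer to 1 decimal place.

423 = 98 · e^(0.044·t)
t = ln(423/98) / 0.044 = ln(4.31633) / 0.044 = 1.4624 / 0.044

t ≈ 33.2 years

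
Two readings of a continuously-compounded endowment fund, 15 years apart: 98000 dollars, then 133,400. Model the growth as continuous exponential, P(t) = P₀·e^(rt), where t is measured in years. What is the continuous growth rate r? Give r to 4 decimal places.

133400 = 98000 · e^(r·15)
e^(15r) = 133400/98000 = 1.36122
r = ln(1.36122) / 15 = 0.30838 / 15

r ≈ 0.0206 per year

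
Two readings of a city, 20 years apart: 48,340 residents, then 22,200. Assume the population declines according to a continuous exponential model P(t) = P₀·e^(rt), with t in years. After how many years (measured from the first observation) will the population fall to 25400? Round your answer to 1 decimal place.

t ≈ 16.5 years

r = ln(22200/48340) / 20 ≈ -0.038908 per year
t = ln(25400/48340) / r = -0.64351 / -0.038908 ≈ 16.539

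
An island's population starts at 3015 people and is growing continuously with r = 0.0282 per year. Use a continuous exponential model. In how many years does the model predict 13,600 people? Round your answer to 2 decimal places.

13600 = 3015 · e^(0.0282·t)
t = ln(13600/3015) / 0.0282 = ln(4.51078) / 0.0282 = 1.50647 / 0.0282

t ≈ 53.42 years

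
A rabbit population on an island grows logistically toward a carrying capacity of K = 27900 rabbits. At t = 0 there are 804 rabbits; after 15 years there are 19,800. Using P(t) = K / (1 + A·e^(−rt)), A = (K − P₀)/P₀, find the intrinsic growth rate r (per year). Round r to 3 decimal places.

r ≈ 0.294 per year

A = (27900 − 804)/804 = 33.70149
19800 = 27900/(1 + 33.70149·e^(−r·15)) → e^(−15r) = (1.40909 − 1)/33.70149 = 0.012139
r = −ln(0.012139)/15 = 4.41136/15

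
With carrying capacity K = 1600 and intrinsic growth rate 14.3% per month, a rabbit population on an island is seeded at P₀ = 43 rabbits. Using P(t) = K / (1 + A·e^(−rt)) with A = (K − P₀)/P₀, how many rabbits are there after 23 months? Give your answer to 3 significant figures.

A = (1600 − 43)/43 = 36.2093
P(23) = 1600 / (1 + 36.2093·e^(−0.143·23)) = 1600 / (1 + 36.2093·0.037291)
= 1600 / 2.35029 ≈ 680.77

≈ 681 rabbits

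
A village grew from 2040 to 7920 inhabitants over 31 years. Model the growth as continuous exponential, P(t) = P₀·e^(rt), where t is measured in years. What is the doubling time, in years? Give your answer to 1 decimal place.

r = ln(7920/2040) / 31 = ln(3.88235) / 31 ≈ 0.043756 per year
doubling time = ln 2 / |r| = 0.69315 / 0.043756

doubling time ≈ 15.8 years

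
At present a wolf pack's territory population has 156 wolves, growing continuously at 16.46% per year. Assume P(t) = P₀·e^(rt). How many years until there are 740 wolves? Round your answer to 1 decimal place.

t ≈ 9.5 years

740 = 156 · e^(0.1646·t)
t = ln(740/156) / 0.1646 = ln(4.74359) / 0.1646 = 1.55679 / 0.1646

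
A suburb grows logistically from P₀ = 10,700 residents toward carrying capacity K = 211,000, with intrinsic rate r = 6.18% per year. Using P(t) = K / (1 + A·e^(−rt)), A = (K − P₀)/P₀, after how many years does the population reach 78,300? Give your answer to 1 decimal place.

t ≈ 38.9 years

A = (211000 − 10700)/10700 = 18.71963
78300 = 211000/(1 + 18.71963·e^(−0.0618t)) → 1 + 18.71963·e^(−0.0618t) = 2.69476
e^(−0.0618t) = 0.090534 → t = ln(11.04557)/0.0618 = 2.40203/0.0618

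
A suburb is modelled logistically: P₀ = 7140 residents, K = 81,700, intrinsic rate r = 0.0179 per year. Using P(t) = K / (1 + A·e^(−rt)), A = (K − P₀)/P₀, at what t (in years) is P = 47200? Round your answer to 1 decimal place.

t ≈ 148.6 years

A = (81700 − 7140)/7140 = 10.44258
47200 = 81700/(1 + 10.44258·e^(−0.0179t)) → 1 + 10.44258·e^(−0.0179t) = 1.73093
e^(−0.0179t) = 0.069995 → t = ln(14.28666)/0.0179 = 2.65933/0.0179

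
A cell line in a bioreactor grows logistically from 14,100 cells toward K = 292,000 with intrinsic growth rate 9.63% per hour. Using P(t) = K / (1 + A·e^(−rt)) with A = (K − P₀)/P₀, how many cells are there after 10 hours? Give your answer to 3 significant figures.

≈ 34,300 cells

A = (292000 − 14100)/14100 = 19.70922
P(10) = 292000 / (1 + 19.70922·e^(−0.0963·10)) = 292000 / (1 + 19.70922·0.381746)
= 292000 / 8.52391 ≈ 34256.56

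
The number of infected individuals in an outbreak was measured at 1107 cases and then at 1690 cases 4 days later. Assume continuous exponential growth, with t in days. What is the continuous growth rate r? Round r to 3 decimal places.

r ≈ 0.106 per day

1690 = 1107 · e^(r·4)
e^(4r) = 1690/1107 = 1.52665
r = ln(1.52665) / 4 = 0.42307 / 4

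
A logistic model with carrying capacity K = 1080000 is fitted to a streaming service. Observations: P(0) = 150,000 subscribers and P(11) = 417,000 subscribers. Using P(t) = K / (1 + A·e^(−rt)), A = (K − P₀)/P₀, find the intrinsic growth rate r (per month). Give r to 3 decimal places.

r ≈ 0.124 per month

A = (1080000 − 150000)/150000 = 6.2
417000 = 1080000/(1 + 6.2·e^(−r·11)) → e^(−11r) = (2.58993 − 1)/6.2 = 0.25644
r = −ln(0.25644)/11 = 1.36086/11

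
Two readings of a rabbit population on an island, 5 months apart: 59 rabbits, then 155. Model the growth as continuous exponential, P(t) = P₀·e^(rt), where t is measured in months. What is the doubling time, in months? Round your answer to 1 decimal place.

doubling time ≈ 3.6 months

r = ln(155/59) / 5 = ln(2.62712) / 5 ≈ 0.193178 per month
doubling time = ln 2 / |r| = 0.69315 / 0.193178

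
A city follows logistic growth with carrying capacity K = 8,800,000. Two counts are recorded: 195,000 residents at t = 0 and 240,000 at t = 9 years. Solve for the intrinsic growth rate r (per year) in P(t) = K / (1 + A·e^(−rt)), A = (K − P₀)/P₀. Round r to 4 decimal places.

A = (8800000 − 195000)/195000 = 44.12821
240000 = 8800000/(1 + 44.12821·e^(−r·9)) → e^(−9r) = (36.66667 − 1)/44.12821 = 0.808251
r = −ln(0.808251)/9 = 0.21288/9

r ≈ 0.0237 per year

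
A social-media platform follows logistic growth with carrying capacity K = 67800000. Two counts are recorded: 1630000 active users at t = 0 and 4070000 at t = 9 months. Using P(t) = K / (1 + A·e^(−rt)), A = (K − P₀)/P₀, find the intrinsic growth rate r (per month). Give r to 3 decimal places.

A = (67800000 − 1630000)/1630000 = 40.59509
4070000 = 67800000/(1 + 40.59509·e^(−r·9)) → e^(−9r) = (16.65848 − 1)/40.59509 = 0.385723
r = −ln(0.385723)/9 = 0.95263/9

r ≈ 0.106 per month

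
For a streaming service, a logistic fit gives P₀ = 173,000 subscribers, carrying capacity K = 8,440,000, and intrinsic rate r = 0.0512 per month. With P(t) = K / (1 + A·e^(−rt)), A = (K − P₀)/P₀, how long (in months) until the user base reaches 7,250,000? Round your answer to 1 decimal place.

t ≈ 110.8 months

A = (8440000 − 173000)/173000 = 47.78613
7250000 = 8440000/(1 + 47.78613·e^(−0.0512t)) → 1 + 47.78613·e^(−0.0512t) = 1.16414
e^(−0.0512t) = 0.003435 → t = ln(291.13397)/0.0512 = 5.67378/0.0512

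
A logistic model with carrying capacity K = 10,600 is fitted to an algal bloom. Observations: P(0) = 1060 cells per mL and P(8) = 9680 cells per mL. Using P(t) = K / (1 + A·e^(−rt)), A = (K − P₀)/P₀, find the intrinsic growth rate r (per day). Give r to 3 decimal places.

A = (10600 − 1060)/1060 = 9
9680 = 10600/(1 + 9·e^(−r·8)) → e^(−8r) = (1.09504 − 1)/9 = 0.01056
r = −ln(0.01056)/8 = 4.55067/8

r ≈ 0.569 per day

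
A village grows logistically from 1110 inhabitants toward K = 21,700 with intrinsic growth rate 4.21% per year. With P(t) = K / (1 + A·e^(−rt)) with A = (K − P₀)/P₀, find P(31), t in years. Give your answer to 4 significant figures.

≈ 3,599 inhabitants

A = (21700 − 1110)/1110 = 18.54955
P(31) = 21700 / (1 + 18.54955·e^(−0.0421·31)) = 21700 / (1 + 18.54955·0.271145)
= 21700 / 6.02963 ≈ 3598.9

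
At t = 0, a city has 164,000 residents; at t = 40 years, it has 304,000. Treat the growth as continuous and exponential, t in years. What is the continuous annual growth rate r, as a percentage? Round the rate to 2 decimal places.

r ≈ 1.54% per year

304000 = 164000 · e^(r·40)
e^(40r) = 304000/164000 = 1.85366
r = ln(1.85366) / 40 = 0.61716 / 40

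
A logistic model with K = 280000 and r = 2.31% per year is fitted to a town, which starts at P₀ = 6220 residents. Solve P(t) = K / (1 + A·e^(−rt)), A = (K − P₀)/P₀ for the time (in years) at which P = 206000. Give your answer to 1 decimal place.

A = (280000 − 6220)/6220 = 44.01608
206000 = 280000/(1 + 44.01608·e^(−0.0231t)) → 1 + 44.01608·e^(−0.0231t) = 1.35922
e^(−0.0231t) = 0.008161 → t = ln(122.53124)/0.0231 = 4.80837/0.0231

t ≈ 208.2 years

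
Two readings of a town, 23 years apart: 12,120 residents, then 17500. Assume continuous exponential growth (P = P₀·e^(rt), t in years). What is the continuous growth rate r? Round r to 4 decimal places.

17500 = 12120 · e^(r·23)
e^(23r) = 17500/12120 = 1.44389
r = ln(1.44389) / 23 = 0.36734 / 23

r ≈ 0.0160 per year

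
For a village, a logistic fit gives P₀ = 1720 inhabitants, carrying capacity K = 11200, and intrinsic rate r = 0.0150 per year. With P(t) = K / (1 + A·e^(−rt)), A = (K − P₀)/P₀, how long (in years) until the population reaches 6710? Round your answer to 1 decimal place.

A = (11200 − 1720)/1720 = 5.51163
6710 = 11200/(1 + 5.51163·e^(−0.015t)) → 1 + 5.51163·e^(−0.015t) = 1.66915
e^(−0.015t) = 0.121407 → t = ln(8.23675)/0.015 = 2.10861/0.015

t ≈ 140.6 years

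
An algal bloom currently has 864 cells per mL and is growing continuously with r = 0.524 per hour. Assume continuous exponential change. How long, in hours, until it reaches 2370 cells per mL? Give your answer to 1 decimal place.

t ≈ 1.9 hours

2370 = 864 · e^(0.524·t)
t = ln(2370/864) / 0.524 = ln(2.74306) / 0.524 = 1.00907 / 0.524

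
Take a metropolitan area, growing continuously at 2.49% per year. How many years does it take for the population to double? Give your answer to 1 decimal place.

doubling time = ln(2) / |r| = 0.69315 / 0.0249

doubling time ≈ 27.8 years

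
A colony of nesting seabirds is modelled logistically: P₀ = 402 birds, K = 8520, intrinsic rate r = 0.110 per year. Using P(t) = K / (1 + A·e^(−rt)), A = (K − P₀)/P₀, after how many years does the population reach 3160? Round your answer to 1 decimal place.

t ≈ 22.5 years

A = (8520 − 402)/402 = 20.19403
3160 = 8520/(1 + 20.19403·e^(−0.11t)) → 1 + 20.19403·e^(−0.11t) = 2.6962
e^(−0.11t) = 0.083995 → t = ln(11.90544)/0.11 = 2.477/0.11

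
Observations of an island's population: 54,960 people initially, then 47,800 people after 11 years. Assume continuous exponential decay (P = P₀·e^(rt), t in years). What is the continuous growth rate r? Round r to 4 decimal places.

r ≈ -0.0127 per year

47800 = 54960 · e^(r·11)
e^(11r) = 47800/54960 = 0.86972
r = ln(0.86972) / 11 = -0.13958 / 11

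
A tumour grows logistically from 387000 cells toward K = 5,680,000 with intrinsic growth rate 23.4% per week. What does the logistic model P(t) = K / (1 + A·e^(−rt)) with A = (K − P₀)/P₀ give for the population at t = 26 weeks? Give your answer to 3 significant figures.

A = (5680000 − 387000)/387000 = 13.677
P(26) = 5680000 / (1 + 13.677·e^(−0.234·26)) = 5680000 / (1 + 13.677·0.002279)
= 5680000 / 1.03117 ≈ 5508303.61

≈ 5,510,000 cells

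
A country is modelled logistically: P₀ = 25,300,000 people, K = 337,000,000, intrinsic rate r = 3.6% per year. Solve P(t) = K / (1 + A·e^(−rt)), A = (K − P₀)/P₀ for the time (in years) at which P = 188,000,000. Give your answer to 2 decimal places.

t ≈ 76.21 years

A = (337000000 − 25300000)/25300000 = 12.32016
188000000 = 337000000/(1 + 12.32016·e^(−0.036t)) → 1 + 12.32016·e^(−0.036t) = 1.79255
e^(−0.036t) = 0.06433 → t = ln(15.5449)/0.036 = 2.74373/0.036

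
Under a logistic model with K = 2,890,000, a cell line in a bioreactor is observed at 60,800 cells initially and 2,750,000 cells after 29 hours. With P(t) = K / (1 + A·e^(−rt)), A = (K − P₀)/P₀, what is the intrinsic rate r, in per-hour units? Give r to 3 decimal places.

A = (2890000 − 60800)/60800 = 46.53289
2750000 = 2890000/(1 + 46.53289·e^(−r·29)) → e^(−29r) = (1.05091 − 1)/46.53289 = 0.001094
r = −ln(0.001094)/29 = 6.81787/29

r ≈ 0.235 per hour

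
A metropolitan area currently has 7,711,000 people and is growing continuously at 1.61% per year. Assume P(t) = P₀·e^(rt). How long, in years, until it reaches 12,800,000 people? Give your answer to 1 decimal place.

t ≈ 31.5 years

12800000 = 7711000 · e^(0.0161·t)
t = ln(12800000/7711000) / 0.0161 = ln(1.65997) / 0.0161 = 0.5068 / 0.0161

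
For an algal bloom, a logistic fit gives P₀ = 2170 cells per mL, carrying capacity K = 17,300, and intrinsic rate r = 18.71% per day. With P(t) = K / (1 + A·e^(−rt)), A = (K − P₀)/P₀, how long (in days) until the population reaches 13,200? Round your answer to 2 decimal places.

A = (17300 − 2170)/2170 = 6.97235
13200 = 17300/(1 + 6.97235·e^(−0.1871t)) → 1 + 6.97235·e^(−0.1871t) = 1.31061
e^(−0.1871t) = 0.044548 → t = ln(22.44757)/0.1871 = 3.11118/0.1871

t ≈ 16.63 days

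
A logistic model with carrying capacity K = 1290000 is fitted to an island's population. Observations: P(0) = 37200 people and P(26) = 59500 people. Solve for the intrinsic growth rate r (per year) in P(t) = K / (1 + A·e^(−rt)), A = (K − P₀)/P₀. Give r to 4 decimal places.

r ≈ 0.0188 per year

A = (1290000 − 37200)/37200 = 33.67742
59500 = 1290000/(1 + 33.67742·e^(−r·26)) → e^(−26r) = (21.68067 − 1)/33.67742 = 0.614081
r = −ln(0.614081)/26 = 0.48763/26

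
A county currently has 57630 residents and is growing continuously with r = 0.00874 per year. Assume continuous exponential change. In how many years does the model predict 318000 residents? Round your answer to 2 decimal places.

318000 = 57630 · e^(0.00874·t)
t = ln(318000/57630) / 0.00874 = ln(5.51796) / 0.00874 = 1.70801 / 0.00874

t ≈ 195.42 years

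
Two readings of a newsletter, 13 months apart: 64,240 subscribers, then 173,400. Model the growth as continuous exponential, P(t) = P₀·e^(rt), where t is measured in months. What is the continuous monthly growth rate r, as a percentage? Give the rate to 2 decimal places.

173400 = 64240 · e^(r·13)
e^(13r) = 173400/64240 = 2.69925
r = ln(2.69925) / 13 = 0.99297 / 13

r ≈ 7.64% per month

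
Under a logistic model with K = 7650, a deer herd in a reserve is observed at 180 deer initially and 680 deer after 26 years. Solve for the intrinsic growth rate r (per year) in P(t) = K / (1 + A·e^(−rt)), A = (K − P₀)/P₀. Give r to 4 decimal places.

r ≈ 0.0538 per year

A = (7650 − 180)/180 = 41.5
680 = 7650/(1 + 41.5·e^(−r·26)) → e^(−26r) = (11.25 − 1)/41.5 = 0.246988
r = −ln(0.246988)/26 = 1.39842/26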